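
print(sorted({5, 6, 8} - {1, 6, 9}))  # [5, 8]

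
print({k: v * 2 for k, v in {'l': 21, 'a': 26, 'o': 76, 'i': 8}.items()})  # {'l': 42, 'a': 52, 'o': 152, 'i': 16}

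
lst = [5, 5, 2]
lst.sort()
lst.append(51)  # [2, 5, 5, 51]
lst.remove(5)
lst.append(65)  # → [2, 5, 51, 65]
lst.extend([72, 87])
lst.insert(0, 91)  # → [91, 2, 5, 51, 65, 72, 87]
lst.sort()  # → [2, 5, 51, 65, 72, 87, 91]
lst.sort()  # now [2, 5, 51, 65, 72, 87, 91]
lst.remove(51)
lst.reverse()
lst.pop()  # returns 2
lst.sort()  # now [5, 65, 72, 87, 91]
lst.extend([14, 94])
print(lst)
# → [5, 65, 72, 87, 91, 14, 94]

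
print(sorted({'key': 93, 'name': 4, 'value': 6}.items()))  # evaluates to [('key', 93), ('name', 4), ('value', 6)]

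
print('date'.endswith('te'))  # True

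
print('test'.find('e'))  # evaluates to 1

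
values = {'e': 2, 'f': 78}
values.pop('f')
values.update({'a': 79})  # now {'e': 2, 'a': 79}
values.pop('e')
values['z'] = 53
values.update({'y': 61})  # {'a': 79, 'z': 53, 'y': 61}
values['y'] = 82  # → {'a': 79, 'z': 53, 'y': 82}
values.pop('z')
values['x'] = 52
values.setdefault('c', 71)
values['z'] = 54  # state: {'a': 79, 'y': 82, 'x': 52, 'c': 71, 'z': 54}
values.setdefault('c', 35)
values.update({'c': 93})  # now {'a': 79, 'y': 82, 'x': 52, 'c': 93, 'z': 54}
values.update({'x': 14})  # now {'a': 79, 'y': 82, 'x': 14, 'c': 93, 'z': 54}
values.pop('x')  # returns 14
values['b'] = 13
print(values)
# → {'a': 79, 'y': 82, 'c': 93, 'z': 54, 'b': 13}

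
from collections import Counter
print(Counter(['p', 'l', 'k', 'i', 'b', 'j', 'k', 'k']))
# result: Counter({'k': 3, 'p': 1, 'l': 1, 'i': 1, 'b': 1, 'j': 1})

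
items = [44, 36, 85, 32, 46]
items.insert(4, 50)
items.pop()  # 46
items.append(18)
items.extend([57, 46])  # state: [44, 36, 85, 32, 50, 18, 57, 46]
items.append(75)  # [44, 36, 85, 32, 50, 18, 57, 46, 75]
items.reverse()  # [75, 46, 57, 18, 50, 32, 85, 36, 44]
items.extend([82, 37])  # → [75, 46, 57, 18, 50, 32, 85, 36, 44, 82, 37]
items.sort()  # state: [18, 32, 36, 37, 44, 46, 50, 57, 75, 82, 85]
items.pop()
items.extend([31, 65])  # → [18, 32, 36, 37, 44, 46, 50, 57, 75, 82, 31, 65]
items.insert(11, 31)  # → [18, 32, 36, 37, 44, 46, 50, 57, 75, 82, 31, 31, 65]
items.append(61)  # [18, 32, 36, 37, 44, 46, 50, 57, 75, 82, 31, 31, 65, 61]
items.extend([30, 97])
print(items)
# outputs [18, 32, 36, 37, 44, 46, 50, 57, 75, 82, 31, 31, 65, 61, 30, 97]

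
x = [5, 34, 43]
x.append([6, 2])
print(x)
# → [5, 34, 43, [6, 2]]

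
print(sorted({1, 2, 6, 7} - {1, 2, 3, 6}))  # [7]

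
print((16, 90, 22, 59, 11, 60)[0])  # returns 16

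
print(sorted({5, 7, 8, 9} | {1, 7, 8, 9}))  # [1, 5, 7, 8, 9]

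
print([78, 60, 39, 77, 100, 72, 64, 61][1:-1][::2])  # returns [60, 77, 72]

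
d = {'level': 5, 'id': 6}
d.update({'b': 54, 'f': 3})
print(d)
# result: {'level': 5, 'id': 6, 'b': 54, 'f': 3}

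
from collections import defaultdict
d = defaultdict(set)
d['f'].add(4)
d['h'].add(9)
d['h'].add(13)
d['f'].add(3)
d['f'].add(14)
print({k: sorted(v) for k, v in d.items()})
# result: {'f': [3, 4, 14], 'h': [9, 13]}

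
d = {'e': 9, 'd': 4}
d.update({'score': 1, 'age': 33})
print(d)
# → {'e': 9, 'd': 4, 'score': 1, 'age': 33}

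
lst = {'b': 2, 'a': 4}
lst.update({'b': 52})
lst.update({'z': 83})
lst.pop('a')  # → 4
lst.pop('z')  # 83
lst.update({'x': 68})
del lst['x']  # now {'b': 52}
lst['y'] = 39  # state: {'b': 52, 'y': 39}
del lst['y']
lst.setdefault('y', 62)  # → 62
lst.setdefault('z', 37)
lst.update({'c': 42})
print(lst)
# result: {'b': 52, 'y': 62, 'z': 37, 'c': 42}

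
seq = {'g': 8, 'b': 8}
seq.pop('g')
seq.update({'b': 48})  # {'b': 48}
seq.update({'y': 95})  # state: {'b': 48, 'y': 95}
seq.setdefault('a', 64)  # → 64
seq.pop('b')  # 48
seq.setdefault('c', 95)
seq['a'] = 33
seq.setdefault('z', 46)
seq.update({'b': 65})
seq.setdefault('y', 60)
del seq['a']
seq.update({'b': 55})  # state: {'y': 95, 'c': 95, 'z': 46, 'b': 55}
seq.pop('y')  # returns 95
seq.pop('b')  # 55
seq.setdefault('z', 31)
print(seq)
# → {'c': 95, 'z': 46}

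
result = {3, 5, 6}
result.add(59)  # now {3, 5, 6, 59}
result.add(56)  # {3, 5, 6, 56, 59}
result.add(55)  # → {3, 5, 6, 55, 56, 59}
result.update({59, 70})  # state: {3, 5, 6, 55, 56, 59, 70}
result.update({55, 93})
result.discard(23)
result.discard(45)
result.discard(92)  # {3, 5, 6, 55, 56, 59, 70, 93}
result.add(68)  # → {3, 5, 6, 55, 56, 59, 68, 70, 93}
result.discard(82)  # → {3, 5, 6, 55, 56, 59, 68, 70, 93}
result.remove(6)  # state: {3, 5, 55, 56, 59, 68, 70, 93}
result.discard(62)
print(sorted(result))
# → [3, 5, 55, 56, 59, 68, 70, 93]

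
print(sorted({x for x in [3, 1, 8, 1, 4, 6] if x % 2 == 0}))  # [4, 6, 8]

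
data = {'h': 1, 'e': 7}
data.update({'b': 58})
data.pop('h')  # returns 1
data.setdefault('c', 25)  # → 25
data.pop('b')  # 58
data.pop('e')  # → 7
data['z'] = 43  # {'c': 25, 'z': 43}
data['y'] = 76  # {'c': 25, 'z': 43, 'y': 76}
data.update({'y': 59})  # {'c': 25, 'z': 43, 'y': 59}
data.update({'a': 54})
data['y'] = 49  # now {'c': 25, 'z': 43, 'y': 49, 'a': 54}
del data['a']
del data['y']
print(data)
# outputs {'c': 25, 'z': 43}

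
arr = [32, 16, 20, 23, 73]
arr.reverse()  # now [73, 23, 20, 16, 32]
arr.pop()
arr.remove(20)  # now [73, 23, 16]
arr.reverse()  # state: [16, 23, 73]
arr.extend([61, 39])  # [16, 23, 73, 61, 39]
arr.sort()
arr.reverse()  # [73, 61, 39, 23, 16]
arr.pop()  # 16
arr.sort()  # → [23, 39, 61, 73]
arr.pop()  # 73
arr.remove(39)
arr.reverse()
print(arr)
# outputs [61, 23]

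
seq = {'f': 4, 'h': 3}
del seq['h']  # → {'f': 4}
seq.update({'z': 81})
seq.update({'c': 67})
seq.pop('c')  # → 67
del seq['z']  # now {'f': 4}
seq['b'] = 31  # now {'f': 4, 'b': 31}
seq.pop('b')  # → 31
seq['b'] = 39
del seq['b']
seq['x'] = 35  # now {'f': 4, 'x': 35}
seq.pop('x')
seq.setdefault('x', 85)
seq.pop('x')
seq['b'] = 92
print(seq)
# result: {'f': 4, 'b': 92}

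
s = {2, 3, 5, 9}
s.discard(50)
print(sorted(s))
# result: [2, 3, 5, 9]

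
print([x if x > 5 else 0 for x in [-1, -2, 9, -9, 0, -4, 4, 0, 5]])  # [0, 0, 9, 0, 0, 0, 0, 0, 0]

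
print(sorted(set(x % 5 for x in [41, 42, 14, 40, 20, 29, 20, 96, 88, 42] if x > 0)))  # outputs [0, 1, 2, 3, 4]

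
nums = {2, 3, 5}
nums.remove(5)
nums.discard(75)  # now {2, 3}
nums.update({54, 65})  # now {2, 3, 54, 65}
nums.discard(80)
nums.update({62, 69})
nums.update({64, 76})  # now {2, 3, 54, 62, 64, 65, 69, 76}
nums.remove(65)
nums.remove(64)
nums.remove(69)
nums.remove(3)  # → {2, 54, 62, 76}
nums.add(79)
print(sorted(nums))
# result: [2, 54, 62, 76, 79]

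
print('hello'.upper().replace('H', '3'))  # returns 3ELLO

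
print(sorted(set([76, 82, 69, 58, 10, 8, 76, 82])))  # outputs [8, 10, 58, 69, 76, 82]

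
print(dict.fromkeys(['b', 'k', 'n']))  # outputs {'b': None, 'k': None, 'n': None}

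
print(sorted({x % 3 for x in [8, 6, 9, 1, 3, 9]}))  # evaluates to [0, 1, 2]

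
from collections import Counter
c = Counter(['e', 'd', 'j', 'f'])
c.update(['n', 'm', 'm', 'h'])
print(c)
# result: Counter({'m': 2, 'e': 1, 'd': 1, 'j': 1, 'f': 1, 'n': 1, 'h': 1})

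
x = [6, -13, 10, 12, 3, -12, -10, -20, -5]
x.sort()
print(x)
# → [-20, -13, -12, -10, -5, 3, 6, 10, 12]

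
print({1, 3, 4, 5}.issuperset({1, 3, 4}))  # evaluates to True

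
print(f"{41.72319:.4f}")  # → 41.7232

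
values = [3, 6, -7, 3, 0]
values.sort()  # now [-7, 0, 3, 3, 6]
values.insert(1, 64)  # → [-7, 64, 0, 3, 3, 6]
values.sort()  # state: [-7, 0, 3, 3, 6, 64]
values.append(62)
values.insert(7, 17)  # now [-7, 0, 3, 3, 6, 64, 62, 17]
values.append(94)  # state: [-7, 0, 3, 3, 6, 64, 62, 17, 94]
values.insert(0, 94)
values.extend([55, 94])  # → [94, -7, 0, 3, 3, 6, 64, 62, 17, 94, 55, 94]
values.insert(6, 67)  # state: [94, -7, 0, 3, 3, 6, 67, 64, 62, 17, 94, 55, 94]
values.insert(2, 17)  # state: [94, -7, 17, 0, 3, 3, 6, 67, 64, 62, 17, 94, 55, 94]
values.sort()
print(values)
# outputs [-7, 0, 3, 3, 6, 17, 17, 55, 62, 64, 67, 94, 94, 94]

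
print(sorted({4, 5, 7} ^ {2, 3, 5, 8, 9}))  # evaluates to [2, 3, 4, 7, 8, 9]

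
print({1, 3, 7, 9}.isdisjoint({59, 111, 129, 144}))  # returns True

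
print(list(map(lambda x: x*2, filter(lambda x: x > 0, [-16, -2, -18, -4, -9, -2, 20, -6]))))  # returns [40]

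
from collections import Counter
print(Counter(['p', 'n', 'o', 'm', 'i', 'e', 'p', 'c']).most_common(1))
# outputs [('p', 2)]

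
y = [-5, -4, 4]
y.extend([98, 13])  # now [-5, -4, 4, 98, 13]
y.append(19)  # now [-5, -4, 4, 98, 13, 19]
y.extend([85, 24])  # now [-5, -4, 4, 98, 13, 19, 85, 24]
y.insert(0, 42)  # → [42, -5, -4, 4, 98, 13, 19, 85, 24]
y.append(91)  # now [42, -5, -4, 4, 98, 13, 19, 85, 24, 91]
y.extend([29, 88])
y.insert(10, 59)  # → [42, -5, -4, 4, 98, 13, 19, 85, 24, 91, 59, 29, 88]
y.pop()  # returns 88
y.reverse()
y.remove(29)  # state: [59, 91, 24, 85, 19, 13, 98, 4, -4, -5, 42]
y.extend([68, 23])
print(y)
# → [59, 91, 24, 85, 19, 13, 98, 4, -4, -5, 42, 68, 23]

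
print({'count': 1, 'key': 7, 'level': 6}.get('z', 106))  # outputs 106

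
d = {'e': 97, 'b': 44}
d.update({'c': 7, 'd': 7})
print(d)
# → {'e': 97, 'b': 44, 'c': 7, 'd': 7}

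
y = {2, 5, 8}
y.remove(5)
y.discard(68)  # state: {2, 8}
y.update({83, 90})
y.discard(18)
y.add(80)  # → {2, 8, 80, 83, 90}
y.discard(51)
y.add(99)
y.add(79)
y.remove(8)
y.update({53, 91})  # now {2, 53, 79, 80, 83, 90, 91, 99}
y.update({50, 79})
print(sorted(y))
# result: [2, 50, 53, 79, 80, 83, 90, 91, 99]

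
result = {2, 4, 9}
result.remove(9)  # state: {2, 4}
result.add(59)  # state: {2, 4, 59}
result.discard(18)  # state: {2, 4, 59}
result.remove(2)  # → {4, 59}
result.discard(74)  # {4, 59}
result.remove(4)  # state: {59}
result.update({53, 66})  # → {53, 59, 66}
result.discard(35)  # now {53, 59, 66}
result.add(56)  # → {53, 56, 59, 66}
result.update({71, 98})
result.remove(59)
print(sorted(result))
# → [53, 56, 66, 71, 98]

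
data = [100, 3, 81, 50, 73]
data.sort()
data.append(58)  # [3, 50, 73, 81, 100, 58]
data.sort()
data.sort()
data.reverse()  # [100, 81, 73, 58, 50, 3]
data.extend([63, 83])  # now [100, 81, 73, 58, 50, 3, 63, 83]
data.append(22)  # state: [100, 81, 73, 58, 50, 3, 63, 83, 22]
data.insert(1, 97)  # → [100, 97, 81, 73, 58, 50, 3, 63, 83, 22]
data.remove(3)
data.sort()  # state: [22, 50, 58, 63, 73, 81, 83, 97, 100]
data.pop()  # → 100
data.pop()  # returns 97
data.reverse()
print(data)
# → [83, 81, 73, 63, 58, 50, 22]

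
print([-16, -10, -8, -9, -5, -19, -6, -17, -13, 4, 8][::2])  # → [-16, -8, -5, -6, -13, 8]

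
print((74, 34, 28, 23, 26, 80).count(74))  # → 1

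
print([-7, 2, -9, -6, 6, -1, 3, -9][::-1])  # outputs [-9, 3, -1, 6, -6, -9, 2, -7]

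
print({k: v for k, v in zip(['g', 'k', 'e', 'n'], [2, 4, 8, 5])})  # {'g': 2, 'k': 4, 'e': 8, 'n': 5}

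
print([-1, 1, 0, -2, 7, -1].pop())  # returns -1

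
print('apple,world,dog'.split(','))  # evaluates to ['apple', 'world', 'dog']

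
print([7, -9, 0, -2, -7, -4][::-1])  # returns [-4, -7, -2, 0, -9, 7]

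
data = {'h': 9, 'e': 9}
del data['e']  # {'h': 9}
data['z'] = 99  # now {'h': 9, 'z': 99}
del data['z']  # {'h': 9}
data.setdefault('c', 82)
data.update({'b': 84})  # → {'h': 9, 'c': 82, 'b': 84}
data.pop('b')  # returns 84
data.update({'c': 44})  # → {'h': 9, 'c': 44}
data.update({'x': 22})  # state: {'h': 9, 'c': 44, 'x': 22}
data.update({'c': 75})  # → {'h': 9, 'c': 75, 'x': 22}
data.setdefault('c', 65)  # 75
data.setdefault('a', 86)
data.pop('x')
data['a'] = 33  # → {'h': 9, 'c': 75, 'a': 33}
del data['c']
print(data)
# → {'h': 9, 'a': 33}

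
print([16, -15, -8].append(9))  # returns None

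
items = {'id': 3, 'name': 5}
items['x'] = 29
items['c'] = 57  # {'id': 3, 'name': 5, 'x': 29, 'c': 57}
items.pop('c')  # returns 57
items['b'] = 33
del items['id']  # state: {'name': 5, 'x': 29, 'b': 33}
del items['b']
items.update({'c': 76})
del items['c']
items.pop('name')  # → 5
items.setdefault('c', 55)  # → 55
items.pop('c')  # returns 55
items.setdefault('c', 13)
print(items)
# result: {'x': 29, 'c': 13}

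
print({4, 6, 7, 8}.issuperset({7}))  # True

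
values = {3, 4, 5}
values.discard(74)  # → {3, 4, 5}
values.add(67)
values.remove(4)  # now {3, 5, 67}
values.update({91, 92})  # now {3, 5, 67, 91, 92}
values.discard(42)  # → {3, 5, 67, 91, 92}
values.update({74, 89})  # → {3, 5, 67, 74, 89, 91, 92}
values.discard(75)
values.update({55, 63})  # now {3, 5, 55, 63, 67, 74, 89, 91, 92}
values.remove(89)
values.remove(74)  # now {3, 5, 55, 63, 67, 91, 92}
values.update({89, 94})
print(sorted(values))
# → [3, 5, 55, 63, 67, 89, 91, 92, 94]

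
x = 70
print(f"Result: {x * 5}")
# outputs Result: 350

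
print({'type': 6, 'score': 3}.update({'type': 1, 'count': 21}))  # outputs None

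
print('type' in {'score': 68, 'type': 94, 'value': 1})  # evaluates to True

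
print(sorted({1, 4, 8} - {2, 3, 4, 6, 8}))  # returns [1]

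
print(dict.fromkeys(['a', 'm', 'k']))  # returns {'a': None, 'm': None, 'k': None}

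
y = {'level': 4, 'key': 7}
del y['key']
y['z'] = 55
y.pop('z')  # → 55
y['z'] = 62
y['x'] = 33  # {'level': 4, 'z': 62, 'x': 33}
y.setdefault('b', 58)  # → 58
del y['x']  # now {'level': 4, 'z': 62, 'b': 58}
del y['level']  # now {'z': 62, 'b': 58}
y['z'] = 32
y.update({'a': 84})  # {'z': 32, 'b': 58, 'a': 84}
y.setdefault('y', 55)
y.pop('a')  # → 84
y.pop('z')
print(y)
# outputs {'b': 58, 'y': 55}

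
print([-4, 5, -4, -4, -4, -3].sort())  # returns None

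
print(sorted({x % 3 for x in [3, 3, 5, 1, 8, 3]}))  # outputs [0, 1, 2]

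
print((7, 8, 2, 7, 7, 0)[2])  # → 2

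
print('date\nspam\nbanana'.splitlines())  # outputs ['date', 'spam', 'banana']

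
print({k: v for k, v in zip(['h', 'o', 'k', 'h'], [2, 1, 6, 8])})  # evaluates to {'h': 8, 'o': 1, 'k': 6}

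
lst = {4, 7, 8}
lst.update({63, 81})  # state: {4, 7, 8, 63, 81}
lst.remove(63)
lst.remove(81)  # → {4, 7, 8}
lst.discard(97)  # {4, 7, 8}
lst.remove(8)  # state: {4, 7}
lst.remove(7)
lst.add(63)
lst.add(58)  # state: {4, 58, 63}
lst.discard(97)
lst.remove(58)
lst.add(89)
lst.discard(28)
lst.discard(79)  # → {4, 63, 89}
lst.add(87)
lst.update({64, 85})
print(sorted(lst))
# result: [4, 63, 64, 85, 87, 89]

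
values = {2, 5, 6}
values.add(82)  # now {2, 5, 6, 82}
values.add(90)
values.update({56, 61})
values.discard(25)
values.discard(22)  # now {2, 5, 6, 56, 61, 82, 90}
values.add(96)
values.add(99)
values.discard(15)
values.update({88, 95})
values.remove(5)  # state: {2, 6, 56, 61, 82, 88, 90, 95, 96, 99}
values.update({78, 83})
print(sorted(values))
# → [2, 6, 56, 61, 78, 82, 83, 88, 90, 95, 96, 99]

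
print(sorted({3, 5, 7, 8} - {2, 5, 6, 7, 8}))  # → [3]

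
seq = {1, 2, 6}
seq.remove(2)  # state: {1, 6}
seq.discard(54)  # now {1, 6}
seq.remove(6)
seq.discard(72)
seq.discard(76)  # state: {1}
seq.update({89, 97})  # {1, 89, 97}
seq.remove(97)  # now {1, 89}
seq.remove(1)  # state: {89}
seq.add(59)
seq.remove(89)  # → {59}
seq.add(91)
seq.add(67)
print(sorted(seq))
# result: [59, 67, 91]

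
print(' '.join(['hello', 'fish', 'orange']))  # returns hello fish orange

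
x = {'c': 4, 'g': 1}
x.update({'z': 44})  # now {'c': 4, 'g': 1, 'z': 44}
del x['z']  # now {'c': 4, 'g': 1}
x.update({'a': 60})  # {'c': 4, 'g': 1, 'a': 60}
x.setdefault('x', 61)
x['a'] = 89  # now {'c': 4, 'g': 1, 'a': 89, 'x': 61}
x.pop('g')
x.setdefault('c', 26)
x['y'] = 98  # {'c': 4, 'a': 89, 'x': 61, 'y': 98}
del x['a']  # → {'c': 4, 'x': 61, 'y': 98}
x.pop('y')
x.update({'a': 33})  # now {'c': 4, 'x': 61, 'a': 33}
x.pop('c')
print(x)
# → {'x': 61, 'a': 33}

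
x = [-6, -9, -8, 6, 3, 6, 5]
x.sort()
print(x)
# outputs [-9, -8, -6, 3, 5, 6, 6]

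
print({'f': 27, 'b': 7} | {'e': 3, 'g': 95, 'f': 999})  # {'f': 999, 'b': 7, 'e': 3, 'g': 95}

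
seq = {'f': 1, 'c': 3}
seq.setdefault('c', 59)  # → 3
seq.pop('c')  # 3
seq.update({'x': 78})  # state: {'f': 1, 'x': 78}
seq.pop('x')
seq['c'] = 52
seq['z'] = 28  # {'f': 1, 'c': 52, 'z': 28}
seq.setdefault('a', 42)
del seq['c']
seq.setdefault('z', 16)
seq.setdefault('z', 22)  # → 28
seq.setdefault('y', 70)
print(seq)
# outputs {'f': 1, 'z': 28, 'a': 42, 'y': 70}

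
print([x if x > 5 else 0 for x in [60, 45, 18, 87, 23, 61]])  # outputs [60, 45, 18, 87, 23, 61]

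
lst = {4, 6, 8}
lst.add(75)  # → {4, 6, 8, 75}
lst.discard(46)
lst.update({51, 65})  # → {4, 6, 8, 51, 65, 75}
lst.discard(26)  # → {4, 6, 8, 51, 65, 75}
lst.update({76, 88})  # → {4, 6, 8, 51, 65, 75, 76, 88}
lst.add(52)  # {4, 6, 8, 51, 52, 65, 75, 76, 88}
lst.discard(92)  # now {4, 6, 8, 51, 52, 65, 75, 76, 88}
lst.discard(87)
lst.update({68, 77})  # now {4, 6, 8, 51, 52, 65, 68, 75, 76, 77, 88}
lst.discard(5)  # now {4, 6, 8, 51, 52, 65, 68, 75, 76, 77, 88}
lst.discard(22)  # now {4, 6, 8, 51, 52, 65, 68, 75, 76, 77, 88}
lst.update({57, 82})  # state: {4, 6, 8, 51, 52, 57, 65, 68, 75, 76, 77, 82, 88}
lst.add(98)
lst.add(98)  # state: {4, 6, 8, 51, 52, 57, 65, 68, 75, 76, 77, 82, 88, 98}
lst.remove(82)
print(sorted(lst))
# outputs [4, 6, 8, 51, 52, 57, 65, 68, 75, 76, 77, 88, 98]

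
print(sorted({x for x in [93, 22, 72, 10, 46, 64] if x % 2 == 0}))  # [10, 22, 46, 64, 72]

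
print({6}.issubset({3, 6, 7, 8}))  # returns True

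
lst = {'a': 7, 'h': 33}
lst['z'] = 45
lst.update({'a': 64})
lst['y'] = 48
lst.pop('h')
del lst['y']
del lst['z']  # {'a': 64}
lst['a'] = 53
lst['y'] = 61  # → {'a': 53, 'y': 61}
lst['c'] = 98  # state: {'a': 53, 'y': 61, 'c': 98}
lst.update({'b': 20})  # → {'a': 53, 'y': 61, 'c': 98, 'b': 20}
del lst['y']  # {'a': 53, 'c': 98, 'b': 20}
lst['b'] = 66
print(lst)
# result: {'a': 53, 'c': 98, 'b': 66}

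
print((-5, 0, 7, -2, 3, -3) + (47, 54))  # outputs (-5, 0, 7, -2, 3, -3, 47, 54)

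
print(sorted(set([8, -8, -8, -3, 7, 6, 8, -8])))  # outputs [-8, -3, 6, 7, 8]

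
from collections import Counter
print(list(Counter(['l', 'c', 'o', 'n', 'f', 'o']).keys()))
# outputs ['l', 'c', 'o', 'n', 'f']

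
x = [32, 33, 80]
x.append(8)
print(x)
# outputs [32, 33, 80, 8]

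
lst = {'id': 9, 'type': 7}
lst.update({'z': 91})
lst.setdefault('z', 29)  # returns 91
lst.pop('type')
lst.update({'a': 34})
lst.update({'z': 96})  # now {'id': 9, 'z': 96, 'a': 34}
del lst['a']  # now {'id': 9, 'z': 96}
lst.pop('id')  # 9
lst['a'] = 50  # {'z': 96, 'a': 50}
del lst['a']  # {'z': 96}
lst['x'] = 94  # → {'z': 96, 'x': 94}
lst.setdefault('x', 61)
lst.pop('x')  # 94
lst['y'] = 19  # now {'z': 96, 'y': 19}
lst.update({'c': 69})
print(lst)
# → {'z': 96, 'y': 19, 'c': 69}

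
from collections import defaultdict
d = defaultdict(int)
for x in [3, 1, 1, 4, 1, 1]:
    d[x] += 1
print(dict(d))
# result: {3: 1, 1: 4, 4: 1}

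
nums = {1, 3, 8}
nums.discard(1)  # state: {3, 8}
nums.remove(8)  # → {3}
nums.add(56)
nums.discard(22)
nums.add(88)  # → {3, 56, 88}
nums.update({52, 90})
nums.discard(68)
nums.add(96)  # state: {3, 52, 56, 88, 90, 96}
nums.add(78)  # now {3, 52, 56, 78, 88, 90, 96}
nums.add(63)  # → {3, 52, 56, 63, 78, 88, 90, 96}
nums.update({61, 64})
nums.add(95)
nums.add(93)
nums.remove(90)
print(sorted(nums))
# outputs [3, 52, 56, 61, 63, 64, 78, 88, 93, 95, 96]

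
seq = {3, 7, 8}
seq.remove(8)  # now {3, 7}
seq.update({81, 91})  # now {3, 7, 81, 91}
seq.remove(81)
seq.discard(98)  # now {3, 7, 91}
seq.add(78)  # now {3, 7, 78, 91}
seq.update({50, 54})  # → {3, 7, 50, 54, 78, 91}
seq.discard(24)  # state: {3, 7, 50, 54, 78, 91}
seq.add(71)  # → {3, 7, 50, 54, 71, 78, 91}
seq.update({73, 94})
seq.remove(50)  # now {3, 7, 54, 71, 73, 78, 91, 94}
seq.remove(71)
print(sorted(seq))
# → [3, 7, 54, 73, 78, 91, 94]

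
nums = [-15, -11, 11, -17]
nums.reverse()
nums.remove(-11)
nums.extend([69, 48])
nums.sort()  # [-17, -15, 11, 48, 69]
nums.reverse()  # [69, 48, 11, -15, -17]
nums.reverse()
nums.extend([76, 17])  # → [-17, -15, 11, 48, 69, 76, 17]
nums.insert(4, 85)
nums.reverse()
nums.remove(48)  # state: [17, 76, 69, 85, 11, -15, -17]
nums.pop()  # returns -17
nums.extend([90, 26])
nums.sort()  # [-15, 11, 17, 26, 69, 76, 85, 90]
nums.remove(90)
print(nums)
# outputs [-15, 11, 17, 26, 69, 76, 85]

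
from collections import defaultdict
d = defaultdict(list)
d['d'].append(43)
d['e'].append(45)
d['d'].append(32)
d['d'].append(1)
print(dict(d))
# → {'d': [43, 32, 1], 'e': [45]}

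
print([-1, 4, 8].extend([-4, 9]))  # None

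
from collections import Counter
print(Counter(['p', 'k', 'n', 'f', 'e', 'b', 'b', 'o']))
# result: Counter({'b': 2, 'p': 1, 'k': 1, 'n': 1, 'f': 1, 'e': 1, 'o': 1})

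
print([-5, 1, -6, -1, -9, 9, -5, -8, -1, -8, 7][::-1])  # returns [7, -8, -1, -8, -5, 9, -9, -1, -6, 1, -5]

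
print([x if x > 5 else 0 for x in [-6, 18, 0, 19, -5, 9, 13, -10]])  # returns [0, 18, 0, 19, 0, 9, 13, 0]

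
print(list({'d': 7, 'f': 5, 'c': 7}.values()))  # [7, 5, 7]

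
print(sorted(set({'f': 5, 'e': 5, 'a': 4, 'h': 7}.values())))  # [4, 5, 7]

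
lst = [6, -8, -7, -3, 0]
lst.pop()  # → 0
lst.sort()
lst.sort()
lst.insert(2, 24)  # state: [-8, -7, 24, -3, 6]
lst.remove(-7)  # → [-8, 24, -3, 6]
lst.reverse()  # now [6, -3, 24, -8]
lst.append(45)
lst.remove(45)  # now [6, -3, 24, -8]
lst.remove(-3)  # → [6, 24, -8]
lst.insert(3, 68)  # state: [6, 24, -8, 68]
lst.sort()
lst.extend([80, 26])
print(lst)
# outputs [-8, 6, 24, 68, 80, 26]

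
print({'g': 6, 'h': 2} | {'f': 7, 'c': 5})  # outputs {'g': 6, 'h': 2, 'f': 7, 'c': 5}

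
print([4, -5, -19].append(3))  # None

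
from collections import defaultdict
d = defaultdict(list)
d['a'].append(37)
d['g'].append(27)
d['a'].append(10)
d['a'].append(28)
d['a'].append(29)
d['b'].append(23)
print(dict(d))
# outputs {'a': [37, 10, 28, 29], 'g': [27], 'b': [23]}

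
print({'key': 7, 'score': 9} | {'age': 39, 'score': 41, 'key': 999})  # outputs {'key': 999, 'score': 41, 'age': 39}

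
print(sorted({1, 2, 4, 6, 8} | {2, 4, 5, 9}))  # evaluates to [1, 2, 4, 5, 6, 8, 9]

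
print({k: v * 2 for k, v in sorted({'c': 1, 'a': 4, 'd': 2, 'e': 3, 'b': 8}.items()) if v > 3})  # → {'a': 8, 'b': 16}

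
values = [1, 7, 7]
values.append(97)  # [1, 7, 7, 97]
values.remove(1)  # [7, 7, 97]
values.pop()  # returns 97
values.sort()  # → [7, 7]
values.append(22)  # [7, 7, 22]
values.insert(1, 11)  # [7, 11, 7, 22]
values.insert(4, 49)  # [7, 11, 7, 22, 49]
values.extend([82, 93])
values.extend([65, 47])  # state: [7, 11, 7, 22, 49, 82, 93, 65, 47]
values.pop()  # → 47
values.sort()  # [7, 7, 11, 22, 49, 65, 82, 93]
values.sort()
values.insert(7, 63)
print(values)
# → [7, 7, 11, 22, 49, 65, 82, 63, 93]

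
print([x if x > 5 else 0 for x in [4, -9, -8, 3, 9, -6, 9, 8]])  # [0, 0, 0, 0, 9, 0, 9, 8]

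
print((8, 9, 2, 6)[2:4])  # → (2, 6)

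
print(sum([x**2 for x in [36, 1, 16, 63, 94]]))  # 14358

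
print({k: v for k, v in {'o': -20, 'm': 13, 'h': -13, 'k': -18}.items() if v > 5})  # {'m': 13}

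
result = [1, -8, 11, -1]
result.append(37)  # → [1, -8, 11, -1, 37]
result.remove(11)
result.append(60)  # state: [1, -8, -1, 37, 60]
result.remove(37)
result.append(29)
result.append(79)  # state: [1, -8, -1, 60, 29, 79]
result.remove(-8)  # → [1, -1, 60, 29, 79]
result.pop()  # 79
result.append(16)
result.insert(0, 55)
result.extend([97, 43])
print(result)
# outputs [55, 1, -1, 60, 29, 16, 97, 43]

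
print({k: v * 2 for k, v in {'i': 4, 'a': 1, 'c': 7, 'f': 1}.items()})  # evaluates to {'i': 8, 'a': 2, 'c': 14, 'f': 2}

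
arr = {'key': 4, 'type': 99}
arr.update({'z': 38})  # {'key': 4, 'type': 99, 'z': 38}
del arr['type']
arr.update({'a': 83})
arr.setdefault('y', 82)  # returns 82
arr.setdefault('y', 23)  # 82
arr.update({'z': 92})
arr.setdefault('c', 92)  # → 92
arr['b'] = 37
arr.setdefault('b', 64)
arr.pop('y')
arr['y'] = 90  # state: {'key': 4, 'z': 92, 'a': 83, 'c': 92, 'b': 37, 'y': 90}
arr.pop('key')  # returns 4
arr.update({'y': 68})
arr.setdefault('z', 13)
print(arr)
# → {'z': 92, 'a': 83, 'c': 92, 'b': 37, 'y': 68}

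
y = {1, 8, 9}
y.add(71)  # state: {1, 8, 9, 71}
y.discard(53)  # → {1, 8, 9, 71}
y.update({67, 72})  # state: {1, 8, 9, 67, 71, 72}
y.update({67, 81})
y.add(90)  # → {1, 8, 9, 67, 71, 72, 81, 90}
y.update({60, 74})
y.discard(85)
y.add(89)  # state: {1, 8, 9, 60, 67, 71, 72, 74, 81, 89, 90}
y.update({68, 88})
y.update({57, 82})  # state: {1, 8, 9, 57, 60, 67, 68, 71, 72, 74, 81, 82, 88, 89, 90}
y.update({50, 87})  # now {1, 8, 9, 50, 57, 60, 67, 68, 71, 72, 74, 81, 82, 87, 88, 89, 90}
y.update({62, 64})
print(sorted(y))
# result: [1, 8, 9, 50, 57, 60, 62, 64, 67, 68, 71, 72, 74, 81, 82, 87, 88, 89, 90]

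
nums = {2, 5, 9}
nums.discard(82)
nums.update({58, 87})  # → {2, 5, 9, 58, 87}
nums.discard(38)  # {2, 5, 9, 58, 87}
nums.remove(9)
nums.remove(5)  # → {2, 58, 87}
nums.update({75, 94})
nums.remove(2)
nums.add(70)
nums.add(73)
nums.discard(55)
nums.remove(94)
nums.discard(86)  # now {58, 70, 73, 75, 87}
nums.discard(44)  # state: {58, 70, 73, 75, 87}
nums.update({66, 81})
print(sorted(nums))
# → [58, 66, 70, 73, 75, 81, 87]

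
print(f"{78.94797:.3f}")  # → 78.948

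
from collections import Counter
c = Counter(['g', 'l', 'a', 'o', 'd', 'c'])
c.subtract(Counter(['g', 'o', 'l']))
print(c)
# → Counter({'a': 1, 'd': 1, 'c': 1, 'g': 0, 'l': 0, 'o': 0})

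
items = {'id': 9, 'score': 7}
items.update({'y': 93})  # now {'id': 9, 'score': 7, 'y': 93}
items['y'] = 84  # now {'id': 9, 'score': 7, 'y': 84}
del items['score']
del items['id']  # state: {'y': 84}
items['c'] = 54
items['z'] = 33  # {'y': 84, 'c': 54, 'z': 33}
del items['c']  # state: {'y': 84, 'z': 33}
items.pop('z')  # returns 33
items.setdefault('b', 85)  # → 85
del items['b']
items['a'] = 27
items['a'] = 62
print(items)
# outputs {'y': 84, 'a': 62}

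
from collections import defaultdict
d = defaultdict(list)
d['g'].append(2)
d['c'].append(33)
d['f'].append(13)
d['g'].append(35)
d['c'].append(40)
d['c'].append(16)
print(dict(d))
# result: {'g': [2, 35], 'c': [33, 40, 16], 'f': [13]}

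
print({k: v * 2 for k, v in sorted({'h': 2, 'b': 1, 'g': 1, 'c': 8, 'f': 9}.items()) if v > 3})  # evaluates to {'c': 16, 'f': 18}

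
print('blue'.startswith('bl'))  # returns True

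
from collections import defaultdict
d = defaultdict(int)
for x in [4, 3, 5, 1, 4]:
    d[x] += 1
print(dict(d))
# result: {4: 2, 3: 1, 5: 1, 1: 1}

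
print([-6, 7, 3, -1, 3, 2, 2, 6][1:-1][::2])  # [7, -1, 2]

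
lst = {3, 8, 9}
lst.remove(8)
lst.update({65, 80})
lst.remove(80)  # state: {3, 9, 65}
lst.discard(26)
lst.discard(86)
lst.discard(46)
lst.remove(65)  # {3, 9}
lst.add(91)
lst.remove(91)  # {3, 9}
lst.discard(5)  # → {3, 9}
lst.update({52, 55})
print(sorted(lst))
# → [3, 9, 52, 55]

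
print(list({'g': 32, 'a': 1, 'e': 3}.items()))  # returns [('g', 32), ('a', 1), ('e', 3)]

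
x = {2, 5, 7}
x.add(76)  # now {2, 5, 7, 76}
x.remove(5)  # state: {2, 7, 76}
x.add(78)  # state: {2, 7, 76, 78}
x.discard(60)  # {2, 7, 76, 78}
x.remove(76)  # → {2, 7, 78}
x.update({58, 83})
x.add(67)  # {2, 7, 58, 67, 78, 83}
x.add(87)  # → {2, 7, 58, 67, 78, 83, 87}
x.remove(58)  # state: {2, 7, 67, 78, 83, 87}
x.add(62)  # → {2, 7, 62, 67, 78, 83, 87}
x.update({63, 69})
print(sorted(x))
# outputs [2, 7, 62, 63, 67, 69, 78, 83, 87]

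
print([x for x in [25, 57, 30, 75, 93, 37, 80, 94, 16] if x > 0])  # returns [25, 57, 30, 75, 93, 37, 80, 94, 16]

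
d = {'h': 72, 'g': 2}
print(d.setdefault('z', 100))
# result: 100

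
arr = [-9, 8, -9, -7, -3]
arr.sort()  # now [-9, -9, -7, -3, 8]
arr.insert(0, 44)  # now [44, -9, -9, -7, -3, 8]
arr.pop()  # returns 8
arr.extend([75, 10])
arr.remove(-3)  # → [44, -9, -9, -7, 75, 10]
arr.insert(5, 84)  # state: [44, -9, -9, -7, 75, 84, 10]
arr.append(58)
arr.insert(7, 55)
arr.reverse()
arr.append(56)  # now [58, 55, 10, 84, 75, -7, -9, -9, 44, 56]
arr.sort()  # [-9, -9, -7, 10, 44, 55, 56, 58, 75, 84]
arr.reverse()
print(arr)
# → [84, 75, 58, 56, 55, 44, 10, -7, -9, -9]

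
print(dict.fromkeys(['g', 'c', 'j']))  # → {'g': None, 'c': None, 'j': None}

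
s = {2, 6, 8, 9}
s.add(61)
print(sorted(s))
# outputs [2, 6, 8, 9, 61]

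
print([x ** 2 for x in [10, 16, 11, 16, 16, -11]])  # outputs [100, 256, 121, 256, 256, 121]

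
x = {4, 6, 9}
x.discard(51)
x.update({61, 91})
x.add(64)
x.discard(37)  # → {4, 6, 9, 61, 64, 91}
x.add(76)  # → {4, 6, 9, 61, 64, 76, 91}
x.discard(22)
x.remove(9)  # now {4, 6, 61, 64, 76, 91}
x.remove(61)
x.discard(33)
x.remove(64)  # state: {4, 6, 76, 91}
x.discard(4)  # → {6, 76, 91}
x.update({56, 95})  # {6, 56, 76, 91, 95}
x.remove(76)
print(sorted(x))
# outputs [6, 56, 91, 95]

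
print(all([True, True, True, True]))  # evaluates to True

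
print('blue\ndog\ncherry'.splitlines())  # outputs ['blue', 'dog', 'cherry']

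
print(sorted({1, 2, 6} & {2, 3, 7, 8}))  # [2]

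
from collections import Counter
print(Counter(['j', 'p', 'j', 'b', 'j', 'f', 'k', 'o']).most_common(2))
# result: [('j', 3), ('p', 1)]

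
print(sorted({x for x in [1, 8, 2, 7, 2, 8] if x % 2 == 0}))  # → [2, 8]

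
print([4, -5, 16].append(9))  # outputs None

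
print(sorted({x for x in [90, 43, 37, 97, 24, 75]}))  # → [24, 37, 43, 75, 90, 97]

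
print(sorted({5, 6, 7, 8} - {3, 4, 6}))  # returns [5, 7, 8]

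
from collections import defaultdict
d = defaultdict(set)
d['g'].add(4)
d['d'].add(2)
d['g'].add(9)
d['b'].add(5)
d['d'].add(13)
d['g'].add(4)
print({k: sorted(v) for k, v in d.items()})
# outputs {'g': [4, 9], 'd': [2, 13], 'b': [5]}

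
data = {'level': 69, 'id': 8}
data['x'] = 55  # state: {'level': 69, 'id': 8, 'x': 55}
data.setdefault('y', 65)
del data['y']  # {'level': 69, 'id': 8, 'x': 55}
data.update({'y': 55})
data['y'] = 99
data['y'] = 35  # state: {'level': 69, 'id': 8, 'x': 55, 'y': 35}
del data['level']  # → {'id': 8, 'x': 55, 'y': 35}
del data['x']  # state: {'id': 8, 'y': 35}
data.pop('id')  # 8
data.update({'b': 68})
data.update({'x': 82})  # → {'y': 35, 'b': 68, 'x': 82}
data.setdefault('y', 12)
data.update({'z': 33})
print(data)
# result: {'y': 35, 'b': 68, 'x': 82, 'z': 33}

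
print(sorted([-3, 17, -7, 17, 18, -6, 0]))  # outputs [-7, -6, -3, 0, 17, 17, 18]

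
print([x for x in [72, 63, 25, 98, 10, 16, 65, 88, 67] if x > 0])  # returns [72, 63, 25, 98, 10, 16, 65, 88, 67]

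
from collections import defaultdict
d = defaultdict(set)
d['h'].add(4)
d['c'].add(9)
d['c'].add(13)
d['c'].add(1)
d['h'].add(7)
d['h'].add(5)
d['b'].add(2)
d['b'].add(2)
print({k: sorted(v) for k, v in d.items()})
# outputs {'h': [4, 5, 7], 'c': [1, 9, 13], 'b': [2]}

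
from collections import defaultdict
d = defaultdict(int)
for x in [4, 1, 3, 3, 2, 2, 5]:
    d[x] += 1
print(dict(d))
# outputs {4: 1, 1: 1, 3: 2, 2: 2, 5: 1}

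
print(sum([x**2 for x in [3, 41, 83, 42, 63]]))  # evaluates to 14312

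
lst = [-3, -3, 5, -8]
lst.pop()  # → -8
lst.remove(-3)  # [-3, 5]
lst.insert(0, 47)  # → [47, -3, 5]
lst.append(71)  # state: [47, -3, 5, 71]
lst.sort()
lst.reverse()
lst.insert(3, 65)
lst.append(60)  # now [71, 47, 5, 65, -3, 60]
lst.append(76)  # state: [71, 47, 5, 65, -3, 60, 76]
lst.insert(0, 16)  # [16, 71, 47, 5, 65, -3, 60, 76]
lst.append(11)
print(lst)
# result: [16, 71, 47, 5, 65, -3, 60, 76, 11]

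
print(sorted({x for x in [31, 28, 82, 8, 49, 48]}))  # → [8, 28, 31, 48, 49, 82]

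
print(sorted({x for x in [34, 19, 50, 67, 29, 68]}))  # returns [19, 29, 34, 50, 67, 68]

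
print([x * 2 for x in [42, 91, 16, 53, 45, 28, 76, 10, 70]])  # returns [84, 182, 32, 106, 90, 56, 152, 20, 140]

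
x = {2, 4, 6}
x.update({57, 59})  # {2, 4, 6, 57, 59}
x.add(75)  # {2, 4, 6, 57, 59, 75}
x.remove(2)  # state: {4, 6, 57, 59, 75}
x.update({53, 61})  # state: {4, 6, 53, 57, 59, 61, 75}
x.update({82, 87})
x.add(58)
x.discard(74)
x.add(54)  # {4, 6, 53, 54, 57, 58, 59, 61, 75, 82, 87}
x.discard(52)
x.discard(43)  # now {4, 6, 53, 54, 57, 58, 59, 61, 75, 82, 87}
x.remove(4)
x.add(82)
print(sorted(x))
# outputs [6, 53, 54, 57, 58, 59, 61, 75, 82, 87]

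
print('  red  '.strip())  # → red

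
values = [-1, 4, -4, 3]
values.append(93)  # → [-1, 4, -4, 3, 93]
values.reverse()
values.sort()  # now [-4, -1, 3, 4, 93]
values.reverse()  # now [93, 4, 3, -1, -4]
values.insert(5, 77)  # [93, 4, 3, -1, -4, 77]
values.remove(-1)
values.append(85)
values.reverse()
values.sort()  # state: [-4, 3, 4, 77, 85, 93]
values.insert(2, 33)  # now [-4, 3, 33, 4, 77, 85, 93]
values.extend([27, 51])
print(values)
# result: [-4, 3, 33, 4, 77, 85, 93, 27, 51]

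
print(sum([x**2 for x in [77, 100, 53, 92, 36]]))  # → 28498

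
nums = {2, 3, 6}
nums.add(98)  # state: {2, 3, 6, 98}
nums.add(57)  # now {2, 3, 6, 57, 98}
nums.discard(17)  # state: {2, 3, 6, 57, 98}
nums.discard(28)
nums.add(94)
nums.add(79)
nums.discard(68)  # {2, 3, 6, 57, 79, 94, 98}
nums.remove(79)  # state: {2, 3, 6, 57, 94, 98}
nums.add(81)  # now {2, 3, 6, 57, 81, 94, 98}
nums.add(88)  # {2, 3, 6, 57, 81, 88, 94, 98}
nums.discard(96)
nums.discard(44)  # {2, 3, 6, 57, 81, 88, 94, 98}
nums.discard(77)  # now {2, 3, 6, 57, 81, 88, 94, 98}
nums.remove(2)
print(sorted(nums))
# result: [3, 6, 57, 81, 88, 94, 98]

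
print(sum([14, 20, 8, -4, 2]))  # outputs 40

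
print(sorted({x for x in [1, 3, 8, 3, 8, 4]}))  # [1, 3, 4, 8]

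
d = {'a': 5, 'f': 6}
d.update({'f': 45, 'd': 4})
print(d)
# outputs {'a': 5, 'f': 45, 'd': 4}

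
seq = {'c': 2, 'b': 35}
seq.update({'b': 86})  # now {'c': 2, 'b': 86}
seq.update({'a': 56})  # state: {'c': 2, 'b': 86, 'a': 56}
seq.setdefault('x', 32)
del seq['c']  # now {'b': 86, 'a': 56, 'x': 32}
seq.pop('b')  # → 86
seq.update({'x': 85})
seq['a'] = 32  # {'a': 32, 'x': 85}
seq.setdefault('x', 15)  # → 85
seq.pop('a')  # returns 32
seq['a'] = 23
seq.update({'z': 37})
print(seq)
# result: {'x': 85, 'a': 23, 'z': 37}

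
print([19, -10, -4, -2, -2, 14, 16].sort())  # None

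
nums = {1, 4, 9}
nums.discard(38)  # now {1, 4, 9}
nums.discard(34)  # {1, 4, 9}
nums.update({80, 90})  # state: {1, 4, 9, 80, 90}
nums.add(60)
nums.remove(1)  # {4, 9, 60, 80, 90}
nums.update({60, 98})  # {4, 9, 60, 80, 90, 98}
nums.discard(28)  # {4, 9, 60, 80, 90, 98}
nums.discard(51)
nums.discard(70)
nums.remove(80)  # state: {4, 9, 60, 90, 98}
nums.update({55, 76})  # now {4, 9, 55, 60, 76, 90, 98}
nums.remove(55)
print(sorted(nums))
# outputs [4, 9, 60, 76, 90, 98]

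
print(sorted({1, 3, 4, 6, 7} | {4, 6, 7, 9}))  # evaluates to [1, 3, 4, 6, 7, 9]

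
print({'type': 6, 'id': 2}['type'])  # 6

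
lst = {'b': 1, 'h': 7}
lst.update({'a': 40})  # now {'b': 1, 'h': 7, 'a': 40}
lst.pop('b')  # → 1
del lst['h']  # {'a': 40}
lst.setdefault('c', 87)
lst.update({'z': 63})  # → {'a': 40, 'c': 87, 'z': 63}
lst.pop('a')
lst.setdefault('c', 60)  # 87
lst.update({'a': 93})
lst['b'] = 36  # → {'c': 87, 'z': 63, 'a': 93, 'b': 36}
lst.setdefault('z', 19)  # 63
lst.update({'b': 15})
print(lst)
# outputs {'c': 87, 'z': 63, 'a': 93, 'b': 15}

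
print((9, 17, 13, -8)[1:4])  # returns (17, 13, -8)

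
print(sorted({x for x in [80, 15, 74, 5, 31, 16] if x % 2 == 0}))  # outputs [16, 74, 80]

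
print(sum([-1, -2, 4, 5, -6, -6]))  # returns -6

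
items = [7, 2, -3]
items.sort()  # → [-3, 2, 7]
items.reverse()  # [7, 2, -3]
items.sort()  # [-3, 2, 7]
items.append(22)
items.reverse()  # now [22, 7, 2, -3]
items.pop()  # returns -3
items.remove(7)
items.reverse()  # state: [2, 22]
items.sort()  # [2, 22]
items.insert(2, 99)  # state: [2, 22, 99]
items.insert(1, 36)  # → [2, 36, 22, 99]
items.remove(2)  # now [36, 22, 99]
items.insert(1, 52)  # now [36, 52, 22, 99]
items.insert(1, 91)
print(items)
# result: [36, 91, 52, 22, 99]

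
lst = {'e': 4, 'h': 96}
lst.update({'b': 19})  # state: {'e': 4, 'h': 96, 'b': 19}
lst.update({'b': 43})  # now {'e': 4, 'h': 96, 'b': 43}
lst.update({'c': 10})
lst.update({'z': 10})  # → {'e': 4, 'h': 96, 'b': 43, 'c': 10, 'z': 10}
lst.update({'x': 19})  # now {'e': 4, 'h': 96, 'b': 43, 'c': 10, 'z': 10, 'x': 19}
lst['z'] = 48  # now {'e': 4, 'h': 96, 'b': 43, 'c': 10, 'z': 48, 'x': 19}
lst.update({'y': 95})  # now {'e': 4, 'h': 96, 'b': 43, 'c': 10, 'z': 48, 'x': 19, 'y': 95}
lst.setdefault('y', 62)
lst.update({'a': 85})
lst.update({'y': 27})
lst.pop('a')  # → 85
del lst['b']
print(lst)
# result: {'e': 4, 'h': 96, 'c': 10, 'z': 48, 'x': 19, 'y': 27}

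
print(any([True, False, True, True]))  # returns True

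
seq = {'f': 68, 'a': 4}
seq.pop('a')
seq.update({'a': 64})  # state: {'f': 68, 'a': 64}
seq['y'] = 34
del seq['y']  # {'f': 68, 'a': 64}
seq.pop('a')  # 64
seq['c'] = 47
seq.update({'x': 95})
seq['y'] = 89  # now {'f': 68, 'c': 47, 'x': 95, 'y': 89}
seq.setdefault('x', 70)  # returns 95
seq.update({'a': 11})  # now {'f': 68, 'c': 47, 'x': 95, 'y': 89, 'a': 11}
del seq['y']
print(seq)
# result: {'f': 68, 'c': 47, 'x': 95, 'a': 11}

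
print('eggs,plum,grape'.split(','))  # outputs ['eggs', 'plum', 'grape']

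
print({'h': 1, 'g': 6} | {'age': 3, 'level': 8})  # {'h': 1, 'g': 6, 'age': 3, 'level': 8}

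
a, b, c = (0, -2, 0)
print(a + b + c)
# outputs -2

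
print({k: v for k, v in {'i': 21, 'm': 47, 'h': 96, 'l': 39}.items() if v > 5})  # {'i': 21, 'm': 47, 'h': 96, 'l': 39}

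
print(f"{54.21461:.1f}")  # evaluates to 54.2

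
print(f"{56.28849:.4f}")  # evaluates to 56.2885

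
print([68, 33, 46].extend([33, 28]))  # None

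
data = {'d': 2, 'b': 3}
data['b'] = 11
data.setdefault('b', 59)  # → 11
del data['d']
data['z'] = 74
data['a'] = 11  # {'b': 11, 'z': 74, 'a': 11}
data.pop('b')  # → 11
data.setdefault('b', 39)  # 39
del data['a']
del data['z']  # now {'b': 39}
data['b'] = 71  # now {'b': 71}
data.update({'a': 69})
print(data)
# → {'b': 71, 'a': 69}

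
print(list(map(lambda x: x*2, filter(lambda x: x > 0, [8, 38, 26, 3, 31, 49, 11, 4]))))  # [16, 76, 52, 6, 62, 98, 22, 8]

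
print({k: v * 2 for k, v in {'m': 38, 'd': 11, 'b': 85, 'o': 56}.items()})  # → {'m': 76, 'd': 22, 'b': 170, 'o': 112}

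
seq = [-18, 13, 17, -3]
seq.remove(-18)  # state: [13, 17, -3]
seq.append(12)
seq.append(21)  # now [13, 17, -3, 12, 21]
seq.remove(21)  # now [13, 17, -3, 12]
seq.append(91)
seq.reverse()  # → [91, 12, -3, 17, 13]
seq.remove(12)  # [91, -3, 17, 13]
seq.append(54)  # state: [91, -3, 17, 13, 54]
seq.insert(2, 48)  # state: [91, -3, 48, 17, 13, 54]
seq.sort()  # [-3, 13, 17, 48, 54, 91]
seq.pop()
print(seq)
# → [-3, 13, 17, 48, 54]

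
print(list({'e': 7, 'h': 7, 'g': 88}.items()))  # [('e', 7), ('h', 7), ('g', 88)]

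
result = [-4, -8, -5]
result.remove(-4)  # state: [-8, -5]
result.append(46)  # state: [-8, -5, 46]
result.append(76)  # [-8, -5, 46, 76]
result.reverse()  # [76, 46, -5, -8]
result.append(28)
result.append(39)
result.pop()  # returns 39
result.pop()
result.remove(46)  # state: [76, -5, -8]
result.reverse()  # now [-8, -5, 76]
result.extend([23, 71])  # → [-8, -5, 76, 23, 71]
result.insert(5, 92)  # [-8, -5, 76, 23, 71, 92]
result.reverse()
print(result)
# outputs [92, 71, 23, 76, -5, -8]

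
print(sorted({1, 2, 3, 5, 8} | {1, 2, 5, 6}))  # [1, 2, 3, 5, 6, 8]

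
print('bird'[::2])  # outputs br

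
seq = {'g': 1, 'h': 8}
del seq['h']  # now {'g': 1}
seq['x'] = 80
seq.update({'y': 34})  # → {'g': 1, 'x': 80, 'y': 34}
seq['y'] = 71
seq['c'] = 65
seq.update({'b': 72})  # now {'g': 1, 'x': 80, 'y': 71, 'c': 65, 'b': 72}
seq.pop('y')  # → 71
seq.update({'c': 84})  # {'g': 1, 'x': 80, 'c': 84, 'b': 72}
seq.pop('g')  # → 1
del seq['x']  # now {'c': 84, 'b': 72}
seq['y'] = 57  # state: {'c': 84, 'b': 72, 'y': 57}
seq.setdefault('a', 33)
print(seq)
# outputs {'c': 84, 'b': 72, 'y': 57, 'a': 33}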